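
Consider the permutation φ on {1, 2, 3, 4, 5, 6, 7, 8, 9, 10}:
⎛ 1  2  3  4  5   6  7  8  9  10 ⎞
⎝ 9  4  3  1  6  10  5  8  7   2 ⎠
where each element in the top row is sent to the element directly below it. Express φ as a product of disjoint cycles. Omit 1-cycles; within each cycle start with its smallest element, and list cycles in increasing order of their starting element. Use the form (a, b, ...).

(1, 9, 7, 5, 6, 10, 2, 4)

Start at 1 and follow images: 1 → 9 → 7 → 5 → 6 → 10 → 2 → 4 → 1, giving the cycle (1, 9, 7, 5, 6, 10, 2, 4).
Repeating from the next unused element and collecting all non-trivial cycles gives (1, 9, 7, 5, 6, 10, 2, 4).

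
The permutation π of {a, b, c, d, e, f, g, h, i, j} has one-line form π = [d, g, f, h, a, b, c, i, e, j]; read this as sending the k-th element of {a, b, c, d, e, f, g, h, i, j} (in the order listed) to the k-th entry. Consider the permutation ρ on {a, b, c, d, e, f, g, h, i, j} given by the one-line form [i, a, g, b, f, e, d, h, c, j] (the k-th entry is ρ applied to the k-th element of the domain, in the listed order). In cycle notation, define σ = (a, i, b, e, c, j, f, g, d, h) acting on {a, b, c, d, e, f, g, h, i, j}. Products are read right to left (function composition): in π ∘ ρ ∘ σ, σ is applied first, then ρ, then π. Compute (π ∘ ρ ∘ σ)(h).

Chase h: σ(h) = a; ρ(a) = i; π(i) = e. Hence (π ∘ ρ ∘ σ)(h) = e.

e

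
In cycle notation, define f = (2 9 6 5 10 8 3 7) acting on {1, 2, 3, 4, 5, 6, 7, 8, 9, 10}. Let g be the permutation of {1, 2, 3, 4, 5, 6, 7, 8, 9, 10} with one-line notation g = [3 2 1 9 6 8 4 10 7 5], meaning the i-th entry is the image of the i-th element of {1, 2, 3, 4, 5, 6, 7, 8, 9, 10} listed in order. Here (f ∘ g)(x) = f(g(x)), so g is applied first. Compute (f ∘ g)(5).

First apply g: g(5) = 6, then f(6) = 5. Thus (f ∘ g)(5) = 5.

5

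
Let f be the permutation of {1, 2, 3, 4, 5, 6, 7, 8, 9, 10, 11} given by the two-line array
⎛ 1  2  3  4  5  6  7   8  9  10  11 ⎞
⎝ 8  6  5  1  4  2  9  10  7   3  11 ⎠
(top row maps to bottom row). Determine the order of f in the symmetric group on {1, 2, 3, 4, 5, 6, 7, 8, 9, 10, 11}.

Writing f as disjoint cycles, the cycle lengths are 6, 2, 2, 1.
The order of f is the least common multiple of its cycle lengths: lcm(6, 2, 2) = 6.

6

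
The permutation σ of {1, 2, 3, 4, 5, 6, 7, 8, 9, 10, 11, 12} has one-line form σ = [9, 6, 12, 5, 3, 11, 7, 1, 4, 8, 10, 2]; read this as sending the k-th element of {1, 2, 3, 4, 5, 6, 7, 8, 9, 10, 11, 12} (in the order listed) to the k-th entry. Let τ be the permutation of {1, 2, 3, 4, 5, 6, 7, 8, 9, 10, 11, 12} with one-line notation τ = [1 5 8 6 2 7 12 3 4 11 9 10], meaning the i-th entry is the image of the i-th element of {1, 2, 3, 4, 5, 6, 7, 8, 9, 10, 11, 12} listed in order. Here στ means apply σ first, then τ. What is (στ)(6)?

9

(στ)(6) = τ(σ(6)). σ(6) = 11, then τ(11) = 9. So (στ)(6) = 9.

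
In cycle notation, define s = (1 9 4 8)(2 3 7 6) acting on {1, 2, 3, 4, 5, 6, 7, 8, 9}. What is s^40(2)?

2 lies in the 4-cycle (2 3 7 6).
On a 4-cycle, s^4 is the identity, so s^40 = s^0 there (40 ≡ 0 mod 4).
So s^40(2) = 2.

2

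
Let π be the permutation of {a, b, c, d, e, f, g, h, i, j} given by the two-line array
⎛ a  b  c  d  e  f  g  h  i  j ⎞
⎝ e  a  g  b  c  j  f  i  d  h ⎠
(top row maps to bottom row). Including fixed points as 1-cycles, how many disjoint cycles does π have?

The cycle decomposition is (a e c g f j h i d b), which has 1 cycle (counting 1-cycles).

1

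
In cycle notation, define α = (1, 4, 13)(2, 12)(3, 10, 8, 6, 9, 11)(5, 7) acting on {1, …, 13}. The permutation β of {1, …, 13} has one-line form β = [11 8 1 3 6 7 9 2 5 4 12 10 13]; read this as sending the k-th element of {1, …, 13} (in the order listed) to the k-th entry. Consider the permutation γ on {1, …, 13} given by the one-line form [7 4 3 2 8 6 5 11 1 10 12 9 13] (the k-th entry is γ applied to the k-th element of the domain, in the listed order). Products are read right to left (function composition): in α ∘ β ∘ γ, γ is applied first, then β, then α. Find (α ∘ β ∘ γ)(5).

12

Chase 5: γ(5) = 8; β(8) = 2; α(2) = 12. Hence (α ∘ β ∘ γ)(5) = 12.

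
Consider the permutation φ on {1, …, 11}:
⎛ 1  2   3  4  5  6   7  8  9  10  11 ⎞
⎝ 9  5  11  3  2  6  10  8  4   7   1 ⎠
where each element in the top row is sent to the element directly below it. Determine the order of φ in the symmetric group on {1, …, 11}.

The disjoint-cycle form of φ has cycle lengths 5, 2, 2, 1, 1.
The order of φ is the least common multiple of its cycle lengths: lcm(5, 2, 2) = 10.

10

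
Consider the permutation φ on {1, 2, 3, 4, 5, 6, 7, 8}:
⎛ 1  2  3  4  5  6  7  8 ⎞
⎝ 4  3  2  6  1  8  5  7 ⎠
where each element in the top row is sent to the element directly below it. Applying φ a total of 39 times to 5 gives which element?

6

Tracing 5 → 1 → … returns to 5 after 6 steps, so 5 lies in a 6-cycle (1, 4, 6, 8, 7, 5).
Powers repeat with period 6 on this cycle, and 39 mod 6 = 3, so φ^39(5) = φ^3(5).
Stepping 3 places around the cycle: 5 → 1 → 4 → 6.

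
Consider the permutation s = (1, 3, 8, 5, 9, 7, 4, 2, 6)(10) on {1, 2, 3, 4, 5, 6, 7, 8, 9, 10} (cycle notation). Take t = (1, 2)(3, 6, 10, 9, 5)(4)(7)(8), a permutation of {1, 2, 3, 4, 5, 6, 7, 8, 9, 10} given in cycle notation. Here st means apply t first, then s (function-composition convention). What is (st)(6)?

t(6) = 10, then s(10) = 10; composing gives (st)(6) = 10.

10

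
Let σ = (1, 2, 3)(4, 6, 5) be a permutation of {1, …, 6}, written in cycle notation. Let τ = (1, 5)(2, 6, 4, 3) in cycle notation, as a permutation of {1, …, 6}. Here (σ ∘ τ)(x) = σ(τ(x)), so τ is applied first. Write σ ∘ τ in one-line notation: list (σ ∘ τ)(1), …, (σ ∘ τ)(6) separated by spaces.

4 5 3 1 2 6

(σ ∘ τ)(x) = σ(τ(x)). Computing each image: σ(τ(1)) = σ(5) = 4, σ(τ(2)) = σ(6) = 5, σ(τ(3)) = σ(2) = 3, σ(τ(4)) = σ(3) = 1, σ(τ(5)) = σ(1) = 2, σ(τ(6)) = σ(4) = 6.
Hence σ ∘ τ = [4 5 3 1 2 6].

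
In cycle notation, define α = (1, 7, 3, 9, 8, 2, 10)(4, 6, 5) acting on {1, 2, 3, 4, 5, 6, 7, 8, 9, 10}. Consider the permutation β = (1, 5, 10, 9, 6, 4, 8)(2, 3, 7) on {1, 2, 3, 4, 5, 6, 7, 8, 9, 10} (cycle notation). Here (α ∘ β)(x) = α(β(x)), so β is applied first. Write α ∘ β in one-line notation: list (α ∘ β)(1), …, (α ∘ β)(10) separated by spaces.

4 9 3 2 1 6 10 7 5 8

For each element, apply β then α: 1 → 5 → 4; 2 → 3 → 9; 3 → 7 → 3; 4 → 8 → 2; 5 → 10 → 1; 6 → 4 → 6; 7 → 2 → 10; 8 → 1 → 7; 9 → 6 → 5; 10 → 9 → 8.
Collecting the images, α ∘ β = [4 9 3 2 1 6 10 7 5 8].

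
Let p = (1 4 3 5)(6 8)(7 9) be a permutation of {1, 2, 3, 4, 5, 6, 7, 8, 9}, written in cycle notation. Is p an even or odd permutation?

The cycle lengths are 4, 2, 2, 1.
A cycle is odd iff its length is even; p has 3 even-length cycles, so sgn(p) = (−1)^3 and p is odd.

odd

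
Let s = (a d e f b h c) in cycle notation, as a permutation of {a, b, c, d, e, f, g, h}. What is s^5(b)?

b lies in the 7-cycle (a d e f b h c).
Stepping 5 places around the cycle: b → h → c → a → d → e.

e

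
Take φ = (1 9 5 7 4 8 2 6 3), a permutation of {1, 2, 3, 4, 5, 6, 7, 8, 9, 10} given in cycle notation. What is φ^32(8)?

9

8 lies in the 9-cycle (1 9 5 7 4 8 2 6 3).
Powers repeat with period 9 on this cycle, and 32 mod 9 = 5, so φ^32(8) = φ^5(8).
Stepping 5 places around the cycle: 8 → 2 → 6 → 3 → 1 → 9.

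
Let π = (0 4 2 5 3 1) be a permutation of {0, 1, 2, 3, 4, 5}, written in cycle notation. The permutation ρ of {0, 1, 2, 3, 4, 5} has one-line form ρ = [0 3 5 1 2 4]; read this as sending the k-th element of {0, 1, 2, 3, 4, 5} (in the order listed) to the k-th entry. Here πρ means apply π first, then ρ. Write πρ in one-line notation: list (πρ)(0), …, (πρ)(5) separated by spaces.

2 0 4 3 5 1

(πρ)(x) = ρ(π(x)). Computing each image: ρ(π(0)) = ρ(4) = 2, ρ(π(1)) = ρ(0) = 0, ρ(π(2)) = ρ(5) = 4, ρ(π(3)) = ρ(1) = 3, ρ(π(4)) = ρ(2) = 5, ρ(π(5)) = ρ(3) = 1.
Hence πρ = [2 0 4 3 5 1].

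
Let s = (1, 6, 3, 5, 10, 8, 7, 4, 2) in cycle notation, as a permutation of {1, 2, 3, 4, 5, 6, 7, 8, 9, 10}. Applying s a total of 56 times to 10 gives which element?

7

10 lies in the 9-cycle (1, 6, 3, 5, 10, 8, 7, 4, 2).
Since the cycle has length 9, s^56 acts on it the same as s^2 (56 mod 9 = 2).
Stepping 2 places around the cycle: 10 → 8 → 7.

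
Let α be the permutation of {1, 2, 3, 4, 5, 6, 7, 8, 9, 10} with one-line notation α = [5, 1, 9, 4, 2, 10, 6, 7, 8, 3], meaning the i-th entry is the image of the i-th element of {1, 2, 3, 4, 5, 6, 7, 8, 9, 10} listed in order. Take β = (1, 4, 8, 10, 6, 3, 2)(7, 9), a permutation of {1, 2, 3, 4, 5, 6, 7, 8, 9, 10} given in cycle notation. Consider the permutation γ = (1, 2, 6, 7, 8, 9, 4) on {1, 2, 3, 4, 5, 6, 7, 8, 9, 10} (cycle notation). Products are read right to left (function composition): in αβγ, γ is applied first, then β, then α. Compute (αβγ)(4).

Apply the permutations in order: γ(4) = 1, then β(1) = 4, then α(4) = 4. So (αβγ)(4) = 4.

4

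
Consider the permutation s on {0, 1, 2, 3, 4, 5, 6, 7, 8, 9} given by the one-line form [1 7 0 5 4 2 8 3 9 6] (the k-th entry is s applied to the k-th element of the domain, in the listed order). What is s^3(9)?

Tracing 9 → 6 → … returns to 9 after 3 steps, so 9 lies in a 3-cycle (6 8 9).
Since the cycle has length 3, s^3 acts on it the same as s^0 (3 mod 3 = 0).
So s^3(9) = 9.

9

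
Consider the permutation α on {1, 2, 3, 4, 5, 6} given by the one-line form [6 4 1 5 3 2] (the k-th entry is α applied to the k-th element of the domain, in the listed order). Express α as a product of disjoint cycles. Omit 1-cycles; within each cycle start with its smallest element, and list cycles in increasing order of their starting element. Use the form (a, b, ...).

(1, 6, 2, 4, 5, 3)

Iterating α from 1 gives 1 → 6 → 2 → 4 → 5 → 3 → 1; that is the 6-cycle (1, 6, 2, 4, 5, 3).
Repeating from the next unused element and collecting all non-trivial cycles gives (1, 6, 2, 4, 5, 3).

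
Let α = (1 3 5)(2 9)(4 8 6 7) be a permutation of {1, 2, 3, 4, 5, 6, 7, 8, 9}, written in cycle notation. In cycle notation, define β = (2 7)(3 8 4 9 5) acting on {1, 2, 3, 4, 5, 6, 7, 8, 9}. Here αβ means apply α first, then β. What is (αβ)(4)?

4

First apply α: α(4) = 8, then β(8) = 4. Thus (αβ)(4) = 4.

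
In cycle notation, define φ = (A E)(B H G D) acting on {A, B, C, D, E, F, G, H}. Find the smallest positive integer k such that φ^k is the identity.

The cycle type of φ is (4, 2, 1, 1).
Since disjoint cycles commute, ord(φ) = lcm(4, 2) = 4.

4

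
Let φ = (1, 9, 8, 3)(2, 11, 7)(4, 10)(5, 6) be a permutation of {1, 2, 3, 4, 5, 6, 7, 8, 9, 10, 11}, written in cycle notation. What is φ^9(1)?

9

1 lies in the 4-cycle (1, 9, 8, 3).
Powers repeat with period 4 on this cycle, and 9 mod 4 = 1, so φ^9(1) = φ^1(1).
Advancing 1 step from 1: 1 → 9.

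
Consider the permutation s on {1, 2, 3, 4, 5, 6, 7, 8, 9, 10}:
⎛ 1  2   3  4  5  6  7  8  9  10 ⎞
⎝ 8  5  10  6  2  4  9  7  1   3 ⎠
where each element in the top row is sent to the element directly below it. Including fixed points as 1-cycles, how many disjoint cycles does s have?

The cycle decomposition is (1, 8, 7, 9)(2, 5)(3, 10)(4, 6), which has 4 cycles (counting 1-cycles).

4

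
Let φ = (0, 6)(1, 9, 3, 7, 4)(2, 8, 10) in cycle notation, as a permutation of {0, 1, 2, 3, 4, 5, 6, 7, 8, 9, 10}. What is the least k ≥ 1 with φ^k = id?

30

The disjoint cycles have lengths 5, 3, 2, 1.
The order of φ is the least common multiple of its cycle lengths: lcm(5, 3, 2) = 30.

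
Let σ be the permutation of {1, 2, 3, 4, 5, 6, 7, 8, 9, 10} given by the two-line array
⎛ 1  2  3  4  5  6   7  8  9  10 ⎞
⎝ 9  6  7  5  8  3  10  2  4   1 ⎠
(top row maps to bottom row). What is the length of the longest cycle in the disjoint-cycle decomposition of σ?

Decomposing into disjoint cycles gives (1 9 4 5 8 2 6 3 7 10); the longest has length 10.

10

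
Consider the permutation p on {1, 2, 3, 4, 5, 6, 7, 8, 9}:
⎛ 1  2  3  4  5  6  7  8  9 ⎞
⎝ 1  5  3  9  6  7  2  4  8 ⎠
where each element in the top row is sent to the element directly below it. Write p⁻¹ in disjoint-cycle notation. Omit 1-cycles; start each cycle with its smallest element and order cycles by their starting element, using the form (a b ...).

(2 7 6 5)(4 8 9)

The cycle decomposition of p is (2 5 6 7)(4 9 8).
Reversing each cycle (and rotating so the smallest element leads) gives p⁻¹ = (2 7 6 5)(4 8 9).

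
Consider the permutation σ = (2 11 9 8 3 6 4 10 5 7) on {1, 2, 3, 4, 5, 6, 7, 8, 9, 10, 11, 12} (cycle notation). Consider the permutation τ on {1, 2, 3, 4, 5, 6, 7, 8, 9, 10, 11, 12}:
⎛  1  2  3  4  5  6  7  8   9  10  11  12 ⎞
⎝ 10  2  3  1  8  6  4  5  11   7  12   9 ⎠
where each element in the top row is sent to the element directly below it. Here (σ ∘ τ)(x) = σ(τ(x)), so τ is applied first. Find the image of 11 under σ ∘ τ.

First apply τ: τ(11) = 12, then σ(12) = 12. Thus (σ ∘ τ)(11) = 12.

12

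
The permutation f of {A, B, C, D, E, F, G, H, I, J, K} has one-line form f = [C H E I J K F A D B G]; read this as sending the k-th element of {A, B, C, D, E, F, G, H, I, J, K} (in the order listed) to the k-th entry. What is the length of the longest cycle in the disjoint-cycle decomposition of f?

Decomposing into disjoint cycles gives (A C E J B H)(D I)(F K G); the longest has length 6.

6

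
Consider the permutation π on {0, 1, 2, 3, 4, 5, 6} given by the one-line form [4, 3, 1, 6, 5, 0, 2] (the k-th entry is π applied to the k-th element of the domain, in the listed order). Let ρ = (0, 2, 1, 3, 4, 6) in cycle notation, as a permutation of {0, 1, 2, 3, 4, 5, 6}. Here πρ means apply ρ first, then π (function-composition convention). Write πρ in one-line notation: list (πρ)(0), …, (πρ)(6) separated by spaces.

1 6 3 5 2 0 4

Chase each element through ρ then π: 0 → 2 → 1; 1 → 3 → 6; 2 → 1 → 3; 3 → 4 → 5; 4 → 6 → 2; 5 → 5 → 0; 6 → 0 → 4.
Collecting the images, πρ = [1 6 3 5 2 0 4].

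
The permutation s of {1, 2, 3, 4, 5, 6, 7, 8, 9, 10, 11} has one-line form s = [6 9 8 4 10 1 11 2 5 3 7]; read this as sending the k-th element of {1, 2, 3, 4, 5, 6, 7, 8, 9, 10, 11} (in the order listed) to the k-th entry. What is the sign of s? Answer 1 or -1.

-1

In disjoint-cycle form the cycle lengths are 6, 2, 2, 1.
A cycle is odd iff its length is even; s has 3 even-length cycles, so sgn(s) = (−1)^3 and s is odd.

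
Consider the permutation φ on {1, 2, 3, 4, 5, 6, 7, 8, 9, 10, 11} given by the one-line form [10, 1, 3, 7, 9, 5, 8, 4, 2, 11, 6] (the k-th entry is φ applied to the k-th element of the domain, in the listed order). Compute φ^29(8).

7

Tracing 8 → 4 → … returns to 8 after 3 steps, so 8 lies in a 3-cycle (4, 7, 8).
On a 3-cycle, φ^3 is the identity, so φ^29 = φ^2 there (29 ≡ 2 mod 3).
Advancing 2 steps from 8: 8 → 4 → 7.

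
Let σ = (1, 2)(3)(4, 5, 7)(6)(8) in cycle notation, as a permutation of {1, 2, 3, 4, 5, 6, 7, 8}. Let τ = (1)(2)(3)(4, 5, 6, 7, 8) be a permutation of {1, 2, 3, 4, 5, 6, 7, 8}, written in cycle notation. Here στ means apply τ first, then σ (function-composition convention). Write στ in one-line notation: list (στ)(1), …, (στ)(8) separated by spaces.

For each element, apply τ then σ: 1 → 1 → 2; 2 → 2 → 1; 3 → 3 → 3; 4 → 5 → 7; 5 → 6 → 6; 6 → 7 → 4; 7 → 8 → 8; 8 → 4 → 5.
So στ in one-line form is 2 1 3 7 6 4 8 5.

2 1 3 7 6 4 8 5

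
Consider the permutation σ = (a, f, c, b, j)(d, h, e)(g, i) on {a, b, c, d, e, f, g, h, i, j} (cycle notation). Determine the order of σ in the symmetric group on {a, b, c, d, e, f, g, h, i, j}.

30

The disjoint cycles have lengths 5, 3, 2.
The order is lcm(5, 3, 2) = 30.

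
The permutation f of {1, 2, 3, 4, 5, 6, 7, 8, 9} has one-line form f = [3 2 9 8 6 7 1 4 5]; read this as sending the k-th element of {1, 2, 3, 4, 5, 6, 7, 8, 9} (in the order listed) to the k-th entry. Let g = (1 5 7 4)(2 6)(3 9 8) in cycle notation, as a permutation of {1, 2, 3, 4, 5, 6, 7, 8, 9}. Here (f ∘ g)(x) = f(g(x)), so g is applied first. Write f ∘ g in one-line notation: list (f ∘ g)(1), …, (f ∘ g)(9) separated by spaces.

6 7 5 3 1 2 8 9 4

(f ∘ g)(x) = f(g(x)). Computing each image: f(g(1)) = f(5) = 6, f(g(2)) = f(6) = 7, f(g(3)) = f(9) = 5, f(g(4)) = f(1) = 3, f(g(5)) = f(7) = 1, f(g(6)) = f(2) = 2, f(g(7)) = f(4) = 8, f(g(8)) = f(3) = 9, f(g(9)) = f(8) = 4.
Hence f ∘ g = [6 7 5 3 1 2 8 9 4].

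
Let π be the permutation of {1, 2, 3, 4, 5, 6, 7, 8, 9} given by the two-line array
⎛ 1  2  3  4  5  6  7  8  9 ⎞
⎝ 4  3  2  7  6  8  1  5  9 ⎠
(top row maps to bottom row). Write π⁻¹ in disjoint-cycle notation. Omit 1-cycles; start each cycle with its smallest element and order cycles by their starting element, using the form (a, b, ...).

First write π in disjoint cycles: (1, 4, 7)(2, 3)(5, 6, 8).
Reversing each cycle (and rotating so the smallest element leads) gives π⁻¹ = (1, 7, 4)(2, 3)(5, 8, 6).

(1, 7, 4)(2, 3)(5, 8, 6)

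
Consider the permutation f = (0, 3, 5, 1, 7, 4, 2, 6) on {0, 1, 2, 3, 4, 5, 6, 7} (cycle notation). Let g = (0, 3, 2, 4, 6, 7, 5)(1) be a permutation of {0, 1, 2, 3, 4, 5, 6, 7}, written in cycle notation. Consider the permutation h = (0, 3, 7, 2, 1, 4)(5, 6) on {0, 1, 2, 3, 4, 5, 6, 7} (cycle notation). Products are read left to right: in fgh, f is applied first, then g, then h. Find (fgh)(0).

(fgh)(0) = h(g(f(0))). f(0) = 3, then g(3) = 2, then h(2) = 1, so the result is 1.

1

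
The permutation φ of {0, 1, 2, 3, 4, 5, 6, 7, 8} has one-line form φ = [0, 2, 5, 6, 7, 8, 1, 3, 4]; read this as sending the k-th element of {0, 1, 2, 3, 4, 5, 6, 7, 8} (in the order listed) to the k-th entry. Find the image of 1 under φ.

1 is element number 2 of the domain, and entry number 2 of the one-line form is 2, so φ(1) = 2.

2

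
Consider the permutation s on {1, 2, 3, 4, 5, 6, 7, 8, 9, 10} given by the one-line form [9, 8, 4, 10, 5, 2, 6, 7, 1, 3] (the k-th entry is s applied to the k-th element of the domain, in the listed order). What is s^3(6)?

Tracing 6 → 2 → … returns to 6 after 4 steps, so 6 lies in a 4-cycle (2, 8, 7, 6).
Stepping 3 places around the cycle: 6 → 2 → 8 → 7.

7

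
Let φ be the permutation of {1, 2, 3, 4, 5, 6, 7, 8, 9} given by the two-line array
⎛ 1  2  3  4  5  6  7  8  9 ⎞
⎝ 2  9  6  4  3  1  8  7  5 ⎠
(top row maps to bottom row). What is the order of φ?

6

Decomposing into disjoint cycles gives cycle lengths 6, 2, 1.
Since disjoint cycles commute, ord(φ) = lcm(6, 2) = 6.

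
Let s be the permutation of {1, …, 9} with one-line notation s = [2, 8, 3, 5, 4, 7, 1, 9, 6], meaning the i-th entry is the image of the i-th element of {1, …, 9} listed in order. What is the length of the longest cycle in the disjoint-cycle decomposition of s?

6

Decomposing into disjoint cycles gives (1, 2, 8, 9, 6, 7)(4, 5); the longest has length 6.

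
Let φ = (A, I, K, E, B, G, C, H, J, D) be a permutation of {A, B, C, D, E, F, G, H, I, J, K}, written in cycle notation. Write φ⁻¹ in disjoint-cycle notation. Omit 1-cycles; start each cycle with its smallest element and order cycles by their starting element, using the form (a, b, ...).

(A, D, J, H, C, G, B, E, K, I)

If φ sends a → b within a cycle, φ⁻¹ sends b → a; equivalently, reverse each cycle.
After reversing and putting each cycle's least element first, φ⁻¹ = (A, D, J, H, C, G, B, E, K, I).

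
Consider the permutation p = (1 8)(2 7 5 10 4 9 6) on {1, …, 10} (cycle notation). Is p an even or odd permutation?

odd

The cycle lengths are 7, 2, 1.
A cycle is odd iff its length is even; p has 1 even-length cycle, so sgn(p) = (−1)^1 and p is odd.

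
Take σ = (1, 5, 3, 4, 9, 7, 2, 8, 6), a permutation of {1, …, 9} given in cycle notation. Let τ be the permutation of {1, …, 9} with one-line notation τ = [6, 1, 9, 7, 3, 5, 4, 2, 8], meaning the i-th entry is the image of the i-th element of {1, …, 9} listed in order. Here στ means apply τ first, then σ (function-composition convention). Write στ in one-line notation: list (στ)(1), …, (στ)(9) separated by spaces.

1 5 7 2 4 3 9 8 6

(στ)(x) = σ(τ(x)). Computing each image: σ(τ(1)) = σ(6) = 1, σ(τ(2)) = σ(1) = 5, σ(τ(3)) = σ(9) = 7, σ(τ(4)) = σ(7) = 2, σ(τ(5)) = σ(3) = 4, σ(τ(6)) = σ(5) = 3, σ(τ(7)) = σ(4) = 9, σ(τ(8)) = σ(2) = 8, σ(τ(9)) = σ(8) = 6.
Hence στ = [1 5 7 2 4 3 9 8 6].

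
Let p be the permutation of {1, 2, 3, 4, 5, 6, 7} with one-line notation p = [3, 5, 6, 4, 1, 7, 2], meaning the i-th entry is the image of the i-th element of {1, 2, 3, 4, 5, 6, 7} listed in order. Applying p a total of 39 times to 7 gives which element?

Tracing 7 → 2 → … returns to 7 after 6 steps, so 7 lies in a 6-cycle (1, 3, 6, 7, 2, 5).
Since the cycle has length 6, p^39 acts on it the same as p^3 (39 mod 6 = 3).
Advancing 3 steps from 7: 7 → 2 → 5 → 1.

1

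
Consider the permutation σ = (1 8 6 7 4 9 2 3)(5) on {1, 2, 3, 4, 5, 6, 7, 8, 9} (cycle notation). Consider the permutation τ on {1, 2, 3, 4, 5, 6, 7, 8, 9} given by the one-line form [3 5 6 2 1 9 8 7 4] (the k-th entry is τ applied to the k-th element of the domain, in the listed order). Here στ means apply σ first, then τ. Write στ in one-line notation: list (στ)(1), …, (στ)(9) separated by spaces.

(στ)(x) = τ(σ(x)). Computing each image: τ(σ(1)) = τ(8) = 7, τ(σ(2)) = τ(3) = 6, τ(σ(3)) = τ(1) = 3, τ(σ(4)) = τ(9) = 4, τ(σ(5)) = τ(5) = 1, τ(σ(6)) = τ(7) = 8, τ(σ(7)) = τ(4) = 2, τ(σ(8)) = τ(6) = 9, τ(σ(9)) = τ(2) = 5.
Hence στ = [7 6 3 4 1 8 2 9 5].

7 6 3 4 1 8 2 9 5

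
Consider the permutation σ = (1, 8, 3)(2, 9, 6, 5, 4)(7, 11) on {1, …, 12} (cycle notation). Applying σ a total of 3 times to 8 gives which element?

8 lies in the 3-cycle (1, 8, 3).
Since the cycle has length 3, σ^3 acts on it the same as σ^0 (3 mod 3 = 0).
So σ^3(8) = 8.

8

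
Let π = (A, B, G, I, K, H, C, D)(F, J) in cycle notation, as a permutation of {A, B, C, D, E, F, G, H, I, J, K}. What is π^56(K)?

K

K lies in the 8-cycle (A, B, G, I, K, H, C, D).
Powers repeat with period 8 on this cycle, and 56 mod 8 = 0, so π^56(K) = π^0(K).
So π^56(K) = K.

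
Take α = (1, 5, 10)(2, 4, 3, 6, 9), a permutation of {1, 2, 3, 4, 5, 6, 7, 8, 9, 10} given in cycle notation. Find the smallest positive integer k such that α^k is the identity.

The disjoint cycles have lengths 5, 3, 1, 1.
The order of α is the least common multiple of its cycle lengths: lcm(5, 3) = 15.

15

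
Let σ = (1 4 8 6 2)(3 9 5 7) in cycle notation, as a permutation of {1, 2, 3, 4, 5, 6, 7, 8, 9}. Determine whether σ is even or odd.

odd

The cycle lengths are 5, 4.
A cycle of length ℓ contributes ℓ−1 transpositions, so σ is a product of 4 + 3 = 7 transpositions — odd.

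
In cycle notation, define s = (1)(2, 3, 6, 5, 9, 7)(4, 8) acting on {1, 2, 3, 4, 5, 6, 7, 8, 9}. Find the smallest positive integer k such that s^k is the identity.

6

The cycle type of s is (6, 2, 1).
Since disjoint cycles commute, ord(s) = lcm(6, 2) = 6.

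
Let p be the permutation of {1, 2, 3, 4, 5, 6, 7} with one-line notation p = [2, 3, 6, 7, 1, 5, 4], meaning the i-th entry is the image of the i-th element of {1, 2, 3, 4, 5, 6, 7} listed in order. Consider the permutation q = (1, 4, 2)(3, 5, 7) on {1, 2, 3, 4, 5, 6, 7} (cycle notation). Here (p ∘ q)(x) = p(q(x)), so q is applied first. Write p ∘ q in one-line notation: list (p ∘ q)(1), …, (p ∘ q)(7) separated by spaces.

7 2 1 3 4 5 6

(p ∘ q)(x) = p(q(x)). Computing each image: p(q(1)) = p(4) = 7, p(q(2)) = p(1) = 2, p(q(3)) = p(5) = 1, p(q(4)) = p(2) = 3, p(q(5)) = p(7) = 4, p(q(6)) = p(6) = 5, p(q(7)) = p(3) = 6.
Hence p ∘ q = [7 2 1 3 4 5 6].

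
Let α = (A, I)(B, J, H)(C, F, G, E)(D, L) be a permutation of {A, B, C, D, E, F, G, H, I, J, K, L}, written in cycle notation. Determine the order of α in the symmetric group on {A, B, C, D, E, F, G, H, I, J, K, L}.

The disjoint cycles have lengths 4, 3, 2, 2, 1.
Since disjoint cycles commute, ord(α) = lcm(4, 3, 2, 2) = 12.

12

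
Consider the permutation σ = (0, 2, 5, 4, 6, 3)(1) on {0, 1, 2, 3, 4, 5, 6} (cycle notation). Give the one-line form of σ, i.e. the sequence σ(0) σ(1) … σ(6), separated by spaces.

Reading each image from the cycles: 0↦2, 1↦1, 2↦5, 3↦0, 4↦6, 5↦4, 6↦3.
So the one-line form is 2 1 5 0 6 4 3.

2 1 5 0 6 4 3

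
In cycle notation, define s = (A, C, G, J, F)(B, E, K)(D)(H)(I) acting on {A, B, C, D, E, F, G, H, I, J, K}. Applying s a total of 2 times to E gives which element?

E lies in the 3-cycle (B, E, K).
Stepping 2 places around the cycle: E → K → B.

B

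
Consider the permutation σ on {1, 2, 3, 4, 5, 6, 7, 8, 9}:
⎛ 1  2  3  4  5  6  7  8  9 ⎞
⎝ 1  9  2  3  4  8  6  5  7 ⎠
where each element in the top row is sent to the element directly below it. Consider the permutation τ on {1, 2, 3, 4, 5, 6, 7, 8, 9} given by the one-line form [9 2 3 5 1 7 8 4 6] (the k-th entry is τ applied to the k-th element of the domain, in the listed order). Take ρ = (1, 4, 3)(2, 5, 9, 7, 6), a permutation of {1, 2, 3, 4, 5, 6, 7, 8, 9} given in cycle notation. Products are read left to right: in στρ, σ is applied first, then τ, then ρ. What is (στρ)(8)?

(στρ)(8) = ρ(τ(σ(8))). σ(8) = 5, then τ(5) = 1, then ρ(1) = 4, so the result is 4.

4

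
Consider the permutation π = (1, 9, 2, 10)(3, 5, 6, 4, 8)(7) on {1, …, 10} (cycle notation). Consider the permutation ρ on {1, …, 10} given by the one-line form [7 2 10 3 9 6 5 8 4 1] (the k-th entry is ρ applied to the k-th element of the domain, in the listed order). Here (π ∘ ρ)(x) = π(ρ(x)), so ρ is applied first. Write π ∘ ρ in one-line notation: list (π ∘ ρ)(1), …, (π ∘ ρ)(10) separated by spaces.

7 10 1 5 2 4 6 3 8 9

(π ∘ ρ)(x) = π(ρ(x)). Computing each image: π(ρ(1)) = π(7) = 7, π(ρ(2)) = π(2) = 10, π(ρ(3)) = π(10) = 1, π(ρ(4)) = π(3) = 5, π(ρ(5)) = π(9) = 2, π(ρ(6)) = π(6) = 4, π(ρ(7)) = π(5) = 6, π(ρ(8)) = π(8) = 3, π(ρ(9)) = π(4) = 8, π(ρ(10)) = π(1) = 9.
Hence π ∘ ρ = [7 10 1 5 2 4 6 3 8 9].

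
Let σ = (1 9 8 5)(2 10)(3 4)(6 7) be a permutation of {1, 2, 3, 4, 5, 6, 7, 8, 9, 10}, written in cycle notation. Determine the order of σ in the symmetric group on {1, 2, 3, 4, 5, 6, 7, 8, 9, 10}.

4

The cycle type of σ is (4, 2, 2, 2).
The order of σ is the least common multiple of its cycle lengths: lcm(4, 2, 2, 2) = 4.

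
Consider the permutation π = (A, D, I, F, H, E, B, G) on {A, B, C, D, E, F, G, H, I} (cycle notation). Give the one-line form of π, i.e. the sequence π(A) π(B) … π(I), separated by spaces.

D G C I B H A E F

Reading each image from the cycles: A→D, B→G, C→C, D→I, E→B, F→H, G→A, H→E, I→F.
So the one-line form is D G C I B H A E F.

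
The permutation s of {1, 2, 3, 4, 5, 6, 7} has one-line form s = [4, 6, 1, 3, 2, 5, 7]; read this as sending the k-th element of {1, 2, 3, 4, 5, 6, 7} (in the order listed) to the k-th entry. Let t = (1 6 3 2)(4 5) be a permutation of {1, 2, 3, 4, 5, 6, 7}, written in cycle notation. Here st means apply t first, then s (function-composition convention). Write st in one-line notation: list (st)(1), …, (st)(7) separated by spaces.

5 4 6 2 3 1 7

(st)(x) = s(t(x)). Computing each image: s(t(1)) = s(6) = 5, s(t(2)) = s(1) = 4, s(t(3)) = s(2) = 6, s(t(4)) = s(5) = 2, s(t(5)) = s(4) = 3, s(t(6)) = s(3) = 1, s(t(7)) = s(7) = 7.
Hence st = [5 4 6 2 3 1 7].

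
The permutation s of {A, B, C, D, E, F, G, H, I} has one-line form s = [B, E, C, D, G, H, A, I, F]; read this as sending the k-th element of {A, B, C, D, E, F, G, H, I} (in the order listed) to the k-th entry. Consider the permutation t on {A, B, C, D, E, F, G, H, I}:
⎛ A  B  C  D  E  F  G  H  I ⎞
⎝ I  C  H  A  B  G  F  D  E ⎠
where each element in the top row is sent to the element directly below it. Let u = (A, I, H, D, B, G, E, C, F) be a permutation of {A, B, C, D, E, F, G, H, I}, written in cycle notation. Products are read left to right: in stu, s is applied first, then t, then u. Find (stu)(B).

G

(stu)(B) = u(t(s(B))). s(B) = E, then t(E) = B, then u(B) = G, so the result is G.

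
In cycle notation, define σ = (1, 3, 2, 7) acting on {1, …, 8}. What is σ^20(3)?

3 lies in the 4-cycle (1, 3, 2, 7).
Powers repeat with period 4 on this cycle, and 20 mod 4 = 0, so σ^20(3) = σ^0(3).
So σ^20(3) = 3.

3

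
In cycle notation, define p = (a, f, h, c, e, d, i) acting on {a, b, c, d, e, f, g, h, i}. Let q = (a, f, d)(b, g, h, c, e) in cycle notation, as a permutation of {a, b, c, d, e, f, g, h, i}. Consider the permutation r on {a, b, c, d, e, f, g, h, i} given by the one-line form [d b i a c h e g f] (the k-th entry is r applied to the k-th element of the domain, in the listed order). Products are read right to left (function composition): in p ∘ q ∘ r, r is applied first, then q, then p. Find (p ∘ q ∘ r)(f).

Apply the permutations in order: r(f) = h, then q(h) = c, then p(c) = e. So (p ∘ q ∘ r)(f) = e.

e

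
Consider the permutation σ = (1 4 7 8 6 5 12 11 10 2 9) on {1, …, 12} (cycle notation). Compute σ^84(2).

5

2 lies in the 11-cycle (1 4 7 8 6 5 12 11 10 2 9).
On an 11-cycle, σ^11 is the identity, so σ^84 = σ^7 there (84 ≡ 7 mod 11).
Stepping 7 places around the cycle: 2 → 9 → 1 → 4 → 7 → 8 → 6 → 5.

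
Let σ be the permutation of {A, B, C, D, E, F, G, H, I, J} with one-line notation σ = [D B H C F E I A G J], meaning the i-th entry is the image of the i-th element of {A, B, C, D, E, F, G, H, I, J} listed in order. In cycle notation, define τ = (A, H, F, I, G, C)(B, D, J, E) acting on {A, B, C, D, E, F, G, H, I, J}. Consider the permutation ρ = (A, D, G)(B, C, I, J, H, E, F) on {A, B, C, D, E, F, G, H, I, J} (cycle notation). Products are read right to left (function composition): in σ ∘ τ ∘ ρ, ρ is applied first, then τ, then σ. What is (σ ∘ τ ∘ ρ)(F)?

C

(σ ∘ τ ∘ ρ)(F) = σ(τ(ρ(F))). ρ(F) = B, then τ(B) = D, then σ(D) = C, so the result is C.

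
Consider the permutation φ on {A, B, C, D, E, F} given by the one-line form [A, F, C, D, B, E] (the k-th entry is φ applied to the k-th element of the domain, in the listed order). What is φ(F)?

E

F is element number 6 of the domain, and entry number 6 of the one-line form is E, so φ(F) = E.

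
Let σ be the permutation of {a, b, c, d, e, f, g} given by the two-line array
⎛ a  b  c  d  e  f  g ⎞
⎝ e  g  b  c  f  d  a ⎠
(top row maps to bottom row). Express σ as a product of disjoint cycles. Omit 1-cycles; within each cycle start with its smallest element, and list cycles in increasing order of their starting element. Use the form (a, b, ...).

(a, e, f, d, c, b, g)

Iterating σ from a gives a → e → f → d → c → b → g → a; that is the 7-cycle (a, e, f, d, c, b, g).
Repeating from the next unused element and collecting all non-trivial cycles gives (a, e, f, d, c, b, g).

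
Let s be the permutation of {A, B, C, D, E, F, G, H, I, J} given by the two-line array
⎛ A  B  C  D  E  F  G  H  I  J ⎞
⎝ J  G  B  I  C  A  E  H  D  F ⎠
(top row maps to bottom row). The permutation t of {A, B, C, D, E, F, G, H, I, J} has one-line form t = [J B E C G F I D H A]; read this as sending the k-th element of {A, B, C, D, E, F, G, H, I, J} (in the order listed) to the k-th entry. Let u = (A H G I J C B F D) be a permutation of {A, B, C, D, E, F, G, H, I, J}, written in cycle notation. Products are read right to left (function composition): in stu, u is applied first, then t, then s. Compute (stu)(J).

C

Apply the permutations in order: u(J) = C, then t(C) = E, then s(E) = C. So (stu)(J) = C.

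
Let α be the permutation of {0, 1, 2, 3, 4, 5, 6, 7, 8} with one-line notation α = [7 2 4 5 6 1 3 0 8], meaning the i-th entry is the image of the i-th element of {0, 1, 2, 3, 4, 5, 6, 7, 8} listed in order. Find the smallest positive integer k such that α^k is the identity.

6

Writing α as disjoint cycles, the cycle lengths are 6, 2, 1.
The order of α is the least common multiple of its cycle lengths: lcm(6, 2) = 6.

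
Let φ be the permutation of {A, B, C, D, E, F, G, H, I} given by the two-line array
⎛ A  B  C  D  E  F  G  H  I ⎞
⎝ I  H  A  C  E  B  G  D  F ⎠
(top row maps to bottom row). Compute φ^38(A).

Tracing A → I → … returns to A after 7 steps, so A lies in a 7-cycle (A I F B H D C).
On a 7-cycle, φ^7 is the identity, so φ^38 = φ^3 there (38 ≡ 3 mod 7).
Advancing 3 steps from A: A → I → F → B.

B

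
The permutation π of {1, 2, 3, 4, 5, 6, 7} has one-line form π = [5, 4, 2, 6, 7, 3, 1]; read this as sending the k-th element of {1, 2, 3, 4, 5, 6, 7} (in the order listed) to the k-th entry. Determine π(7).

7 is element number 7 of the domain, and entry number 7 of the one-line form is 1, so π(7) = 1.

1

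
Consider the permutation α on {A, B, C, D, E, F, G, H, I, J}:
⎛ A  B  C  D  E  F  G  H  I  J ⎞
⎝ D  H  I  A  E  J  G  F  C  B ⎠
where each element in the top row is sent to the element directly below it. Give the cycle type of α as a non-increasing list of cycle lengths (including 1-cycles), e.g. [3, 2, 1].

[4, 2, 2, 1, 1]

The disjoint cycles are (A, D)(B, H, F, J)(C, I)(E)(G), with lengths 4, 2, 2, 1, 1 in non-increasing order.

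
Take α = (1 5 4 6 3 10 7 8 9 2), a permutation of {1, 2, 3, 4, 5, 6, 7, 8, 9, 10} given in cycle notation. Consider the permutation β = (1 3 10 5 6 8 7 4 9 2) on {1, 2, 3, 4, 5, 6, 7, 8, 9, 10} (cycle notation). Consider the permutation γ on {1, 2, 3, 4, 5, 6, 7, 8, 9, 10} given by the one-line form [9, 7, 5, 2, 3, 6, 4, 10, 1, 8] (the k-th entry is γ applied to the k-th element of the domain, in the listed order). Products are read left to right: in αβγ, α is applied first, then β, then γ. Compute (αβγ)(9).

9

Apply the permutations in order: α(9) = 2, then β(2) = 1, then γ(1) = 9. So (αβγ)(9) = 9.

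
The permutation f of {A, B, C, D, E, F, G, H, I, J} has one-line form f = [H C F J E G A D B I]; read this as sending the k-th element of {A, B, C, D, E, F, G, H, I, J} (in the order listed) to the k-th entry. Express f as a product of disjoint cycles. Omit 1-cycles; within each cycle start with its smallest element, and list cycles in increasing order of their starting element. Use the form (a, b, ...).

(A, H, D, J, I, B, C, F, G)

Iterating f from A gives A → H → D → J → I → B → C → F → G → A; that is the 9-cycle (A, H, D, J, I, B, C, F, G).
Repeating from the next unused element and collecting all non-trivial cycles gives (A, H, D, J, I, B, C, F, G).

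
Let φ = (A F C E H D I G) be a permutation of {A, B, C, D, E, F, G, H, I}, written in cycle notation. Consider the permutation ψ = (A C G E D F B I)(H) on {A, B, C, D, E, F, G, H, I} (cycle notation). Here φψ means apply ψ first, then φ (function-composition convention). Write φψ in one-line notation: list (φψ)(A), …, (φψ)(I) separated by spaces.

E G A C I B H D F

(φψ)(x) = φ(ψ(x)). Computing each image: φ(ψ(A)) = φ(C) = E, φ(ψ(B)) = φ(I) = G, φ(ψ(C)) = φ(G) = A, φ(ψ(D)) = φ(F) = C, φ(ψ(E)) = φ(D) = I, φ(ψ(F)) = φ(B) = B, φ(ψ(G)) = φ(E) = H, φ(ψ(H)) = φ(H) = D, φ(ψ(I)) = φ(A) = F.
Hence φψ = [E G A C I B H D F].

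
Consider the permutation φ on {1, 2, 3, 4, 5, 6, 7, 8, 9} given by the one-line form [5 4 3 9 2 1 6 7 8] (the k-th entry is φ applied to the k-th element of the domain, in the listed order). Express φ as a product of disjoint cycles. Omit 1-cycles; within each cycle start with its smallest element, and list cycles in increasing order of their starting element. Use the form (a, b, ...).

Iterating φ from 1 gives 1 → 5 → 2 → 4 → 9 → 8 → 7 → 6 → 1; that is the 8-cycle (1, 5, 2, 4, 9, 8, 7, 6).
Repeating from the next unused element and collecting all non-trivial cycles gives (1, 5, 2, 4, 9, 8, 7, 6).

(1, 5, 2, 4, 9, 8, 7, 6)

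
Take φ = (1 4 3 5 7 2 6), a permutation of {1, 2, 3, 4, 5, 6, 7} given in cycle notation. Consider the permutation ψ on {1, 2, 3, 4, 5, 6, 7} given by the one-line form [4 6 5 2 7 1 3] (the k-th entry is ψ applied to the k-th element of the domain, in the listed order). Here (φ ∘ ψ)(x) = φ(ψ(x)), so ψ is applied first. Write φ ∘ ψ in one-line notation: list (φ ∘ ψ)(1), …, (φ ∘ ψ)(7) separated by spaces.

3 1 7 6 2 4 5

(φ ∘ ψ)(x) = φ(ψ(x)). Computing each image: φ(ψ(1)) = φ(4) = 3, φ(ψ(2)) = φ(6) = 1, φ(ψ(3)) = φ(5) = 7, φ(ψ(4)) = φ(2) = 6, φ(ψ(5)) = φ(7) = 2, φ(ψ(6)) = φ(1) = 4, φ(ψ(7)) = φ(3) = 5.
Hence φ ∘ ψ = [3 1 7 6 2 4 5].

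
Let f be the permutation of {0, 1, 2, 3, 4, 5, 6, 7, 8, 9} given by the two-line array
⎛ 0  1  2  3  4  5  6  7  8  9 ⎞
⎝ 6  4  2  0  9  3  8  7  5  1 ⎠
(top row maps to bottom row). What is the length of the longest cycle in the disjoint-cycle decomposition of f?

Decomposing into disjoint cycles gives (0, 6, 8, 5, 3)(1, 4, 9); the longest has length 5.

5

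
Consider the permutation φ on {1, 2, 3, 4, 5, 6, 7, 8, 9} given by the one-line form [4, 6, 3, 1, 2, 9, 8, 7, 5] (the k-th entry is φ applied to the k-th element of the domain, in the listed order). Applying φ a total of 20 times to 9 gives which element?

Tracing 9 → 5 → … returns to 9 after 4 steps, so 9 lies in a 4-cycle (2 6 9 5).
Since the cycle has length 4, φ^20 acts on it the same as φ^0 (20 mod 4 = 0).
So φ^20(9) = 9.

9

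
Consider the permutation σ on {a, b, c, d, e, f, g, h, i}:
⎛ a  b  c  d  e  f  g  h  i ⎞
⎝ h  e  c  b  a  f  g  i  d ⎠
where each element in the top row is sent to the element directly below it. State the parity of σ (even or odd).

odd

In disjoint-cycle form the cycle lengths are 6, 1, 1, 1.
A cycle is odd iff its length is even; σ has 1 even-length cycle, so sgn(σ) = (−1)^1 and σ is odd.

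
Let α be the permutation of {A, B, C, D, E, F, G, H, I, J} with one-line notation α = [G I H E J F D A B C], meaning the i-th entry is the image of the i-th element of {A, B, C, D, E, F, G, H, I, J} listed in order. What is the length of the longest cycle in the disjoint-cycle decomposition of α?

7

Decomposing into disjoint cycles gives (A, G, D, E, J, C, H)(B, I); the longest has length 7.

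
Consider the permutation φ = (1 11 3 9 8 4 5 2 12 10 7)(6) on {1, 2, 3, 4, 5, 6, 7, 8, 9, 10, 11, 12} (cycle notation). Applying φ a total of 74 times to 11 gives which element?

11 lies in the 11-cycle (1 11 3 9 8 4 5 2 12 10 7).
Powers repeat with period 11 on this cycle, and 74 mod 11 = 8, so φ^74(11) = φ^8(11).
Stepping 8 places around the cycle: 11 → 3 → 9 → 8 → 4 → 5 → 2 → 12 → 10.

10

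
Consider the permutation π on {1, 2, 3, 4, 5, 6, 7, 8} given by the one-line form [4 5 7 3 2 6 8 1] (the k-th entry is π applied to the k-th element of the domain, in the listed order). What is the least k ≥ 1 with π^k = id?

Writing π as disjoint cycles, the cycle lengths are 5, 2, 1.
The order is lcm(5, 2) = 10.

10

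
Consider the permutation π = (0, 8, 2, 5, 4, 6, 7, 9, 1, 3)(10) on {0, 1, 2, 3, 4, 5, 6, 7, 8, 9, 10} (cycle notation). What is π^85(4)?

3

4 lies in the 10-cycle (0, 8, 2, 5, 4, 6, 7, 9, 1, 3).
Powers repeat with period 10 on this cycle, and 85 mod 10 = 5, so π^85(4) = π^5(4).
Stepping 5 places around the cycle: 4 → 6 → 7 → 9 → 1 → 3.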